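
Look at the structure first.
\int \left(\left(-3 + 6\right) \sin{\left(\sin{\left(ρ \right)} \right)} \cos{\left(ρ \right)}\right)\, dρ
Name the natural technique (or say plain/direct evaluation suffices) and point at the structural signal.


Technique: u-substitution — collected, the integrand has one factor that is, up to a constant, the derivative of an inner expression the rest depends on — substitute for that inner expression.


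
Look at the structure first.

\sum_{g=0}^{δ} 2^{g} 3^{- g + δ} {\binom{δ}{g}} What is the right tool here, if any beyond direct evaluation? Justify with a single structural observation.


Verdict: the binomial theorem — {\binom{δ}{g}} weighting matched powers of 2 and 3 is the expanded form of (2 + 3)^δ — fold it back up.


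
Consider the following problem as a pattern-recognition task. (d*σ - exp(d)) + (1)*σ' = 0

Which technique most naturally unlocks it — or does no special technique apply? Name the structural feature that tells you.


Verdict: a linear integrating factor — the equation is linear in σ with coefficient d; multiplying by the integrating factor exp(∫d) makes the left side a perfect derivative.


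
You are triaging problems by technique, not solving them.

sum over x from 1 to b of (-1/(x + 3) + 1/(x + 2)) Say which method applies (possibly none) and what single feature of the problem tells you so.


Technique: telescoping — difference-of-shifts structure (each term adds 1/(x + 2), then subtracts its one-index-advanced value, which the following term adds back) leaves only the first and last pieces standing.


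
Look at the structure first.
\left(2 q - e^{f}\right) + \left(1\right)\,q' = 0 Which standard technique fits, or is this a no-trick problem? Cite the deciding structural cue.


Method: a linear integrating factor — the unknown enters only to the first power against a nonzero forcing term — the integrating-factor template applies directly.


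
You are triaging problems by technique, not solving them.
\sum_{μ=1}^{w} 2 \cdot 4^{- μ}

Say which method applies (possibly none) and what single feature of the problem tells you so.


Method: the geometric series formula — consecutive terms stand in a fixed index-free ratio — the geometric sum formula closes it.


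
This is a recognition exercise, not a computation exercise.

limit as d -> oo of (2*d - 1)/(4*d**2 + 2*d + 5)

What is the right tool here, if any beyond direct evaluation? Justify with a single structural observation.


Technique: dominant-term comparison — as d grows, only the highest-degree terms matter — compare leading terms and read the limit off. l'Hôpital's at-infinity variant applies to the expression viewed as a single quotient; the leading-term comparison is the direct route.


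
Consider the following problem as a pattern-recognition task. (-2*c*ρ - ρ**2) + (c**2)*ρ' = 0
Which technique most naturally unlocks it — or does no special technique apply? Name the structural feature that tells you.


Verdict: the homogeneous substitution — the slope's numerator and denominator have matching total degree, so it depends only on ρ/c and the ratio substitution collapses it. A Bernoulli substitution is a fair alternative on this equation directly; the homogeneous reading takes it as given.


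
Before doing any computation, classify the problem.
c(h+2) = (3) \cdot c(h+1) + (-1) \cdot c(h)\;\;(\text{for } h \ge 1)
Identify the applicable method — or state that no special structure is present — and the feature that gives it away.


Verdict: the characteristic-root method — this is the constant-coefficient homogeneous case — the whole solution in h reduces to a polynomial's roots.


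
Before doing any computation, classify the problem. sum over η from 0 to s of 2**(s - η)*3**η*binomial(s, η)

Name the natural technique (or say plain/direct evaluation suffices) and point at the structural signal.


Method: the binomial theorem — binomial(s, η) weighting matched powers of 3 and 2 is the expanded form of (3 + 2)^s — fold it back up.


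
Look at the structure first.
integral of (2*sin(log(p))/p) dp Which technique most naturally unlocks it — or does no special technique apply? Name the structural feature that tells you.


Verdict: u-substitution — structure check: outer function, inner expression log(p), inner derivative as a factor — the classic u = log(p) pattern.


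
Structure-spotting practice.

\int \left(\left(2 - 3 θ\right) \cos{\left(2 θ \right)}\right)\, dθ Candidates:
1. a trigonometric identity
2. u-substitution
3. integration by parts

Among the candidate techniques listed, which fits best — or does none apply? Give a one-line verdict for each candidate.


Method: integration by parts — differentiate 2 - 3 θ, integrate \cos{\left(2 θ \right)}: each pass lowers the polynomial degree, so parts terminates.
- a trigonometric identity — neither the even-power reduction nor the product-to-sum identity applies to this structure.
- u-substitution: no subexpression of the integrand serves as a whole-integral substitution inner — individual terms may offer their own, but none carries its derivative as a factor of the full integrand; a working change of variable would have to be constructed from outside the expression.
- integration by parts: applicable, and directly so.


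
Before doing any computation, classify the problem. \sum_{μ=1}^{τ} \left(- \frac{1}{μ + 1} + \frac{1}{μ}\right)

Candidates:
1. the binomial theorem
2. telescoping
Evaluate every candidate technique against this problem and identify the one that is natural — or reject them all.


Technique: telescoping — each term adds \frac{1}{μ} and subtracts the same expression advanced one index; that subtracted piece cancels against the next term's added copy — only the boundary terms survive.
- the binomial theorem: no binomial coefficients pair up with complementary powers here.
- telescoping: applicable, and directly so.


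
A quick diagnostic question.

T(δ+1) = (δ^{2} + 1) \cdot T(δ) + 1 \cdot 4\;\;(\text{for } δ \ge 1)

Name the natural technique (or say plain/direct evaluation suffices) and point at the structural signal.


Best approach: a summation factor — the coefficient δ^{2} + 1 drifts with the index, so no fixed root exists; normalizing by the cumulative product telescopes it.


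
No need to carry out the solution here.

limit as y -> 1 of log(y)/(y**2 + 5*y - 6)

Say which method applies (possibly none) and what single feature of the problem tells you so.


Diagnosis: l'Hôpital's rule (0/0) — numerator and denominator both vanish at 1 — a genuine 0/0 form, which is exactly when l'Hôpital applies. The standard small-argument limits would also carry it; the rule is the systematic route.


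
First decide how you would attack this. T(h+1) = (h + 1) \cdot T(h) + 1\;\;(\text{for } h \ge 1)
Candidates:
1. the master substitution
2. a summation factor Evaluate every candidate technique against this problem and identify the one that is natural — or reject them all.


Diagnosis: a summation factor — because the multiplier h + 1 is index-dependent, divide through by its running product and sum the resulting differences.
- the master substitution — the recursive argument is a shift of the index, not a fixed fraction of it.
- a summation factor — a fit — the right tool for this form.


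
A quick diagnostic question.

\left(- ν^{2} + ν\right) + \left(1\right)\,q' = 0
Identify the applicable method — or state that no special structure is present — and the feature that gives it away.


Verdict: no special technique — the slope is a function of ν alone, so integrate both sides directly.


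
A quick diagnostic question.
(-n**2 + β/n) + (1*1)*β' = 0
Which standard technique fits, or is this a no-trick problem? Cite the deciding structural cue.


Verdict: a linear integrating factor — linear in the unknown with genuine forcing: multiply through by the exponential of the integrated coefficient and the left side closes into one derivative.


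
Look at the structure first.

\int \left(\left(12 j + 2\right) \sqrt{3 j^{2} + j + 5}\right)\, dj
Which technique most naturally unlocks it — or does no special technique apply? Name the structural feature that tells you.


Technique: u-substitution — 12 j + 2 matches the derivative of 3 j^{2} + j + 5 up to a constant; with u = 3 j^{2} + j + 5 the whole integrand folds into a function of u alone.


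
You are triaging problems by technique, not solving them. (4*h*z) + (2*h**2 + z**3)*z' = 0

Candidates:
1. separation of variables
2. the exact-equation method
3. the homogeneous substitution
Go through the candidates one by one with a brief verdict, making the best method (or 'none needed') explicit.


Best approach: the exact-equation method — check exactness first: here it holds (4*h*z, 2*h**2 + z**3 have matching cross partials), so no integrating factor is needed.
- separation of variables: the two dependences do not factor apart.
- the exact-equation method — applicable, and directly so.
- the homogeneous substitution: the slope is not a function of the ratio of the variables alone.


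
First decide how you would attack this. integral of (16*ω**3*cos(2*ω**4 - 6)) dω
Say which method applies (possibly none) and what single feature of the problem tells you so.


Technique: u-substitution — differentiating the inner expression 2*ω**4 - 6 produces the factor 16*ω**3 up to a constant multiple, so substituting u = 2*ω**4 - 6 reduces everything to a one-variable integral in u.


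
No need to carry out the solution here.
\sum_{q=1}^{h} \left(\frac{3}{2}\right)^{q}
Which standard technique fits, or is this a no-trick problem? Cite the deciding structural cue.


Verdict: the geometric series formula — the ratio of consecutive terms is the constant \frac{3}{2}, independent of the index — a geometric sum.


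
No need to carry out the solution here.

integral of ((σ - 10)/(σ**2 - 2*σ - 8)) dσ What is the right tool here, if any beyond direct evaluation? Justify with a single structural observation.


Verdict: partial fractions — the factorization of σ**2 - 2*σ - 8 is the whole battle; after it, each term is a table integral.


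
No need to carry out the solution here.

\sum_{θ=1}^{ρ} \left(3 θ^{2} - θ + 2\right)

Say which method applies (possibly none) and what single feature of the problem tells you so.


Best approach: no special technique — the sum is polynomial through and through; closed forms for each power of θ finish it directly.


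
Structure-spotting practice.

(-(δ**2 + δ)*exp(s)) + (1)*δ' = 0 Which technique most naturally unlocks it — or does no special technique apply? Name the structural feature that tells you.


Diagnosis: separation of variables — solved for the derivative, the right side factors as exp(s) times δ**2 + δ — all s-dependence separates from all δ-dependence. A Bernoulli substitution applies to this equation as given; separation takes the same equation in its displayed form.


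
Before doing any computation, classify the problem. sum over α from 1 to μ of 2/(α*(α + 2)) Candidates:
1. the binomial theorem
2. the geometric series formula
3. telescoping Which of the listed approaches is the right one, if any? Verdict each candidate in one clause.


Best approach: telescoping — 2/(α*(α + 2)) hides a difference of shifted reciprocals — decompose it and the middle of the sum vanishes.
- the binomial theorem: no binomial coefficients pair with matched powers.
- the geometric series formula: there is no constant term-to-term ratio.
- telescoping: yes — fits the structure here.


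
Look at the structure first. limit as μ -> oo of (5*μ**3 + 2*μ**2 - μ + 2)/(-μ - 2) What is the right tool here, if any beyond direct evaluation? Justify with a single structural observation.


Best approach: dominant-term comparison — divide through by the highest power of μ; every lower-order term dies and the dominant terms decide the limit. Viewed as a single quotient this is an ∞/∞ form — an at-infinity application of l'Hôpital's rule would also resolve it; comparing leading growth reads the answer without differentiating.


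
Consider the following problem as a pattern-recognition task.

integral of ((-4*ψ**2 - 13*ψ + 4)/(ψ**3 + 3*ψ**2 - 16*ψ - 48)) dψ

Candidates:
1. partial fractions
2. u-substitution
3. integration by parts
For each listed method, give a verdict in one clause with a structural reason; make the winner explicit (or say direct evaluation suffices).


Diagnosis: partial fractions — a proper rational integrand whose denominator splits into simpler factors — decompose into partial fractions first.
- partial fractions — applicable, and directly so.
- u-substitution — no subexpression of the integrand pairs with its own derivative as a factor — individual terms may offer their own substitutions, but any change of variable covering the whole integral would have to be constructed from outside the expression.
- integration by parts: no split into a nonconstant polynomial times one of the standard kernels — exp, sine, or cosine of a linear argument, or a logarithm — applies here.


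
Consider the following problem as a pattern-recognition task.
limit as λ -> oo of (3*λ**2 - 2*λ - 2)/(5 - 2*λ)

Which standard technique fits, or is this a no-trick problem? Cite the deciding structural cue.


Verdict: dominant-term comparison — at large λ only the top-degree terms survive; compare the leading terms and the limit falls out. As a single quotient, the ∞/∞ shape would yield to repeated differentiation as well — the growth comparison gets there in one look.


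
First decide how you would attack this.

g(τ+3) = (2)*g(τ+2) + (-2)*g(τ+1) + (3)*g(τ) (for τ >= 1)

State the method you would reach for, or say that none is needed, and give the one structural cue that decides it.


Diagnosis: the characteristic-root method — because shifting τ leaves the equation's coefficients unchanged, exponential trials reduce it to algebra.


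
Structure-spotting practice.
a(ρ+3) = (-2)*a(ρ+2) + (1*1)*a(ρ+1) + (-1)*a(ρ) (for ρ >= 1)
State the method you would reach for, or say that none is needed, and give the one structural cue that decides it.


Verdict: the characteristic-root method — no index-dependence in the weights and nothing inhomogeneous: classic characteristic-equation setup.


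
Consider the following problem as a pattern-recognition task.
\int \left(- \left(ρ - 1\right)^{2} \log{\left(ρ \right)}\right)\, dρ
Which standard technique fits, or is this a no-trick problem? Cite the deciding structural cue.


Method: integration by parts — one parts step with u = \log{\left(ρ \right)} trades the logarithm for an algebraic integrand.


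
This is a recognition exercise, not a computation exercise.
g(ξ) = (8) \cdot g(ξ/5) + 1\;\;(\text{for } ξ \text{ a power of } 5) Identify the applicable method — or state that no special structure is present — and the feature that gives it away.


Verdict: the master substitution — treat m = log base 5 of ξ as the new clock: one recursion step advances m by one while ξ scales by 5.


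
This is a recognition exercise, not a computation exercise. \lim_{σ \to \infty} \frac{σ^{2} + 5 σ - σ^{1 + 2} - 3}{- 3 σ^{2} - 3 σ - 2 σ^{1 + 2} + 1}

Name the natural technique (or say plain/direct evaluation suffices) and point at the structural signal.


Diagnosis: dominant-term comparison — at large σ only the top-degree terms survive; compare the leading terms and the limit falls out. Differentiating the expression as a single quotient would eventually settle it as well; matching dominant growth settles it immediately.


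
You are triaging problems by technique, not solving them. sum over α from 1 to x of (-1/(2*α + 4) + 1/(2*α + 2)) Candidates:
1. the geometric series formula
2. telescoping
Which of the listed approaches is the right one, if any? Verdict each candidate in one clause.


Best approach: telescoping — spot the paired structure — each term adds 1/(2*α + 2) and subtracts its successor value, which the next term restores: the definition of a telescoping chain.
- the geometric series formula — there is no constant term-to-term ratio.
- telescoping — applicable, and directly so.


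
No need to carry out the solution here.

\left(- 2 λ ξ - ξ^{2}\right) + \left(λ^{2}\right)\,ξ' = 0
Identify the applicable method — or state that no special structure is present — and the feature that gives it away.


Technique: the homogeneous substitution — the slope is degree-zero homogeneous: the ratio substitution v = ξ/λ collapses it. A Bernoulli rewrite works here as the equation stands — the homogeneous substitution is the more immediate reading.


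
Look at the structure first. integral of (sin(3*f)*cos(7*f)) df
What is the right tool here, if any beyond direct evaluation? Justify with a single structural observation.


Best approach: a trigonometric identity — sin(3*f)*cos(7*f) mixes two frequencies; the product-to-sum identity splits it into single-frequency sinusoids.


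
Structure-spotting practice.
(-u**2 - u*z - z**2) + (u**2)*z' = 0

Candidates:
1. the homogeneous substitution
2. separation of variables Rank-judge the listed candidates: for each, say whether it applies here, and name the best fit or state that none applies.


Technique: the homogeneous substitution — the slope is degree-zero homogeneous: the ratio substitution v = z/u collapses it.
- the homogeneous substitution: yes, a natural case for it.
- separation of variables: the two dependences do not factor apart.


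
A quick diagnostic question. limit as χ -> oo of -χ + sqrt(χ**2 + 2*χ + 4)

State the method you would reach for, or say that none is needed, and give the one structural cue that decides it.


Verdict: conjugate multiplication — the difference sqrt(χ**2 + 2*χ + 4) - χ is an ∞ − ∞ stalemate; its conjugate partner breaks the tie.


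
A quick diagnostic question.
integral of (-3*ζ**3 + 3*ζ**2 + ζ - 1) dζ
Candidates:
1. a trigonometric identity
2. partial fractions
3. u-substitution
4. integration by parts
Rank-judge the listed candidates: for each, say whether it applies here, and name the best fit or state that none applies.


Technique: no special technique — scan for structure and find none: constant multiples of powers of ζ, integrate directly.
- a trigonometric identity — no sine or cosine appears, so there is nothing for a trigonometric identity to act on.
- partial fractions — there is no rational-function structure to decompose.
- u-substitution — no substitution does more than relabel what direct integration already handles.
- integration by parts — parts would only shuffle a directly integrable integrand.


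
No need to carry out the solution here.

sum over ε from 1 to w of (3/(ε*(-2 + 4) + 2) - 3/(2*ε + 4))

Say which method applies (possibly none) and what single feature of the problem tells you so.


Diagnosis: telescoping — spot the paired structure — each term adds 3/(ε*(-2 + 4) + 2) and subtracts its successor value, which the next term restores: the definition of a telescoping chain.


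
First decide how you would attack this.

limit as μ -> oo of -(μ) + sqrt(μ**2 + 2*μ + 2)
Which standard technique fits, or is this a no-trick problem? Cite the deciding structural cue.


Diagnosis: conjugate multiplication — infinity minus infinity with a radical in play — multiply by the conjugate so the divergences of sqrt(μ**2 + 2*μ + 2) and μ annihilate.


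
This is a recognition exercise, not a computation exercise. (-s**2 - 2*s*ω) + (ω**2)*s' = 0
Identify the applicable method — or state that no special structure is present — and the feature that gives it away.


Diagnosis: the homogeneous substitution — the slope's numerator and denominator have matching total degree, so it depends only on s/ω and the ratio substitution collapses it. Rearranged, this also fits the Bernoulli template directly; the homogeneous substitution reads the structure without the rearrangement.


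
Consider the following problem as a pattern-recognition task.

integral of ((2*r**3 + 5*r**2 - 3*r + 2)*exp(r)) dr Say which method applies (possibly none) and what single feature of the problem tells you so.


Diagnosis: integration by parts — differentiate 2*r**3 + 5*r**2 - 3*r + 2, integrate exp(r): each pass lowers the polynomial degree, so parts terminates.


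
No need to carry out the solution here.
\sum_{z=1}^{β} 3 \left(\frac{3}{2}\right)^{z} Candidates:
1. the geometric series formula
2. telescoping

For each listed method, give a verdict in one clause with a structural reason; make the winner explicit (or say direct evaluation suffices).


Diagnosis: the geometric series formula — check a ratio of consecutive terms: it is \frac{3}{2}, independent of the index, so the geometric formula closes the sum.
- the geometric series formula — yes — fits the structure here.
- telescoping — in the displayed form, no term reappears at a neighboring index to cancel against.


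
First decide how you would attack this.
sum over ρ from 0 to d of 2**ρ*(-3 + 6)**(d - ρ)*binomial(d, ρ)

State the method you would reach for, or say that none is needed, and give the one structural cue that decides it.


Best approach: the binomial theorem — terms weighting binomial(d, ρ) against matched powers of 2 and (-3 + 6) reassemble into (2 + (-3 + 6))^d by the binomial theorem.


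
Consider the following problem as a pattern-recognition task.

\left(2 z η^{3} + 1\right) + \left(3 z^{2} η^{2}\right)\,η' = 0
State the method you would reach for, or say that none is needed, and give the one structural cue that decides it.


Best approach: the exact-equation method — d/dη of 2 z η^{3} + 1 equals d/dz of 3 z^{2} η^{2}: the form is a total differential of one potential — integrate it exactly.


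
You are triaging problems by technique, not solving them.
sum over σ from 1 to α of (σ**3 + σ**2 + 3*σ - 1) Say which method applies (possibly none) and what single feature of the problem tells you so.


Technique: no special technique — recognize the absence of structure: constant-multiple powers of σ summed plainly, no special method required.


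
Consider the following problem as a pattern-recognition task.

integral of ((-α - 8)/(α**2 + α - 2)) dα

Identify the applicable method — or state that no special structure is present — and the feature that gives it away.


Technique: partial fractions — the integrand is a proper rational function and its denominator α**2 + α - 2 factors into distinct pieces, so it splits into simple fractions.


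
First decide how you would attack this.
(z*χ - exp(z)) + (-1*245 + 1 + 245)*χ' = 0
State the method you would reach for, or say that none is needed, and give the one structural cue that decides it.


Technique: a linear integrating factor — χ enters only linearly with coefficient z; multiply by exp of the integral of z and the left side becomes one derivative.


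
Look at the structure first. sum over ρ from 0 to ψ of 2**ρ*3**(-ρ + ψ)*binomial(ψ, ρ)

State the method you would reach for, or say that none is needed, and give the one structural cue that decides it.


Technique: the binomial theorem — binomial coefficients against complementary powers of 2 and 3: recognize the binomial expansion and resum.


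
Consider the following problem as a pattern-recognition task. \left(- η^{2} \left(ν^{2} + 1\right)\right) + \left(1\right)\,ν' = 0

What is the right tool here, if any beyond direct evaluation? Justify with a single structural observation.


Technique: separation of variables — separating collects all ν-dependence with the derivative and leaves all η-dependence opposite: variables separate.


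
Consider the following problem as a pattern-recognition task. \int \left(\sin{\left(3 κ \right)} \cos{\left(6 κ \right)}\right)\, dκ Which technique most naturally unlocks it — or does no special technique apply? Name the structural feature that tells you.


Best approach: a trigonometric identity — split \sin{\left(3 κ \right)} \cos{\left(6 κ \right)} with the angle-addition identities: the resulting sum integrates term by term.


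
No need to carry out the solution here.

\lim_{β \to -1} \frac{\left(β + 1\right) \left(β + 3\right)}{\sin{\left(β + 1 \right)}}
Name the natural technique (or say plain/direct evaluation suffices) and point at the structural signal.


Verdict: l'Hôpital's rule (0/0) — numerator and denominator both vanish at -1 — a genuine 0/0 form, which is exactly when l'Hôpital applies. Expanding numerator and denominator to first order gives the same value — the rule automates exactly that.


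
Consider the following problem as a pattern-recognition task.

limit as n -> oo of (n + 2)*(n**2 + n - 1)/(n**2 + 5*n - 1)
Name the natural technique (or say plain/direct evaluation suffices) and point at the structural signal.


Method: dominant-term comparison — as n grows, only the highest-degree terms matter — compare leading terms and read the limit off. l'Hôpital's at-infinity variant applies to the expression viewed as a single quotient; the leading-term comparison is the direct route.


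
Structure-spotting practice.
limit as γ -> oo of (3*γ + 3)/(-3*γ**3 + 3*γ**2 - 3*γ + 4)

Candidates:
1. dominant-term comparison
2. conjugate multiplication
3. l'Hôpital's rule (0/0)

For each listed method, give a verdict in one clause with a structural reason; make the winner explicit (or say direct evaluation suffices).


Best approach: dominant-term comparison — divide through by the highest power of γ; every lower-order term dies and the dominant terms decide the limit.
- dominant-term comparison: applies; the problem has the shape this method handles.
- conjugate multiplication: no difference of divergent radicals appears, so rationalizing has nothing to cancel.
- l'Hôpital's rule (0/0) — viewed as a single quotient this runs to ∞/∞, not the 0/0 clash this candidate addresses; an at-infinity variant of the rule would resolve it, but comparing leading growth reads the answer without differentiating.


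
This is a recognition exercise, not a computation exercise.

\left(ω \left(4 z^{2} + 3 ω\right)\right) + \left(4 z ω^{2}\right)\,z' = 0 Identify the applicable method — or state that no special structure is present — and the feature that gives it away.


Best approach: the exact-equation method — because the two cross partials coincide, the form is conservative as written — recover its potential in (ω, z).


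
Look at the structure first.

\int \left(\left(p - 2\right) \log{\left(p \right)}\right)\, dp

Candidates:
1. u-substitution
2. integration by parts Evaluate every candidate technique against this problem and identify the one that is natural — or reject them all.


Technique: integration by parts — \log{\left(p \right)} blocks direct integration but differentiates to something rational — parts with the polynomial factor p - 2 as dv.
- u-substitution — no subexpression of the integrand serves as a whole-integral substitution inner — individual terms may offer their own, but none carries its derivative as a factor of the full integrand; a working change of variable would have to be constructed from outside the expression.
- integration by parts: applies; the problem has the shape this method handles.


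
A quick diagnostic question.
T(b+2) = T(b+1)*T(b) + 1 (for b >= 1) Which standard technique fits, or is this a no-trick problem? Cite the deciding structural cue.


Technique: no special technique — once the recursion is nonlinear, characteristic roots, master substitutions, and summation factors are all off the table.


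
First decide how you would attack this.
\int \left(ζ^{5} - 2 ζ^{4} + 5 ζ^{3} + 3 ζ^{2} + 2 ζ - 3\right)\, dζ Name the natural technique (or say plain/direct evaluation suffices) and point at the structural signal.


Verdict: no special technique — the integrand is a sum of constant multiples of powers of ζ — integrate term by term.


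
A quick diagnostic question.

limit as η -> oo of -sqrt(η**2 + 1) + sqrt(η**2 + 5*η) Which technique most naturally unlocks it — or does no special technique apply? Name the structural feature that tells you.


Diagnosis: conjugate multiplication — two divergent pieces with a minus sign between them and a radical in the mix: rationalize sqrt(η**2 + 5*η) - sqrt(η**2 + 1) before any limit law applies.


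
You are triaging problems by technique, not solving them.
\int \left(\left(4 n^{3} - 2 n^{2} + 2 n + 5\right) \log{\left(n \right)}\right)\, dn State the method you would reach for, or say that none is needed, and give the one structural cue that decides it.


Diagnosis: integration by parts — the presence of \log{\left(n \right)} against a polynomial factor is the standard differentiate-the-log setup.


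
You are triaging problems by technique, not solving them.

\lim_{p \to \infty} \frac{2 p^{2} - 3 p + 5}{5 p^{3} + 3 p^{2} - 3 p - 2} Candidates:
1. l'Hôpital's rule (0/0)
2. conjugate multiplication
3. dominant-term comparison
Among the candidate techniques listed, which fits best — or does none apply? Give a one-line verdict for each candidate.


Method: dominant-term comparison — divide by the highest power of p present: lower-order terms vanish and the dominant ratio remains.
- l'Hôpital's rule (0/0) — no 0/0 form appears: written as one quotient, top and bottom both grow without bound, and the ratio is decided by their leading terms.
- conjugate multiplication: no divergent radical difference is present for a conjugate pair to cancel.
- dominant-term comparison: yes, a natural case for it.


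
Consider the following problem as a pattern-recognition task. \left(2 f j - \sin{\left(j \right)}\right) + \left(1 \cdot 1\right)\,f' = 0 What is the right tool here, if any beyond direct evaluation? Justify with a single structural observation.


Diagnosis: a linear integrating factor — the unknown enters only to the first power against a nonzero forcing term — the integrating-factor template applies directly.


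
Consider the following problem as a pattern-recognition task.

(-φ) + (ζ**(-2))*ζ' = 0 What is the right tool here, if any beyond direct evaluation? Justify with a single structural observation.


Diagnosis: separation of variables — solved for the derivative, the right side splits multiplicatively into a function of each variable alone — divide and integrate each side. One could also solve this as an exact equation; with each coefficient in its own variable, separating is the same work with fewer steps.


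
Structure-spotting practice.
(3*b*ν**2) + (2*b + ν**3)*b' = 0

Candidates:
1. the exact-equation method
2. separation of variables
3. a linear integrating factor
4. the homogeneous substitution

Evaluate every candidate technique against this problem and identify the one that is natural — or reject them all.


Diagnosis: the exact-equation method — d/db of 3*b*ν**2 equals d/dν of 2*b + ν**3: the form is a total differential of one potential — integrate it exactly.
- the exact-equation method: applicable, and directly so.
- separation of variables — no algebra isolates the independent variable on one side and the unknown on the other.
- a linear integrating factor — a nonlinear term in the unknown puts this outside the integrating-factor template.
- the homogeneous substitution: the ratio substitution does not collapse this equation.


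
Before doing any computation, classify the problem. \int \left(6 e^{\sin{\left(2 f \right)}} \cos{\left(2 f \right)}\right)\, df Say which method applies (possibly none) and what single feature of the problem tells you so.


Verdict: u-substitution — collected, the integrand has one factor that is, up to a constant, the derivative of an inner expression the rest depends on — substitute for that inner expression.


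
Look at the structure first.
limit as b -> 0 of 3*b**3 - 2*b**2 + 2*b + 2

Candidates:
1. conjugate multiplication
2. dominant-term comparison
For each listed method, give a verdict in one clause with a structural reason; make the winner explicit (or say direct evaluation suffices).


Verdict: no special technique — no denominator vanishes and nothing blows up at 0: direct substitution is the whole computation.
- conjugate multiplication — there is no infinity-minus-infinity radical difference to rationalize.
- dominant-term comparison: no dominant-degree comparison decides it.


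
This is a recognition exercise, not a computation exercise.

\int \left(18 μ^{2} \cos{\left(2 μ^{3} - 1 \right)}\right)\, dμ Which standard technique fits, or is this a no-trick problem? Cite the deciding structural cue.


Diagnosis: u-substitution — spotting that 18 μ^{2} is a constant multiple of the derivative of 2 μ^{3} - 1 is the key observation — substitute u = 2 μ^{3} - 1 and the integral becomes one-dimensional in u.


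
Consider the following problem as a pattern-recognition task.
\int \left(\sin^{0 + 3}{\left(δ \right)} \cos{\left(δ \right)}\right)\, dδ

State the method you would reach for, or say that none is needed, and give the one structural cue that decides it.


Best approach: u-substitution — collected, the integrand has one factor that is, up to a constant, the derivative of an inner expression the rest depends on — substitute for that inner expression.


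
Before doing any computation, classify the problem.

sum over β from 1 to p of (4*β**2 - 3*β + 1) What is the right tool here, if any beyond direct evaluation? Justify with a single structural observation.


Diagnosis: no special technique — nothing telescopes and nothing is geometric; polynomial terms in β sum term by term.


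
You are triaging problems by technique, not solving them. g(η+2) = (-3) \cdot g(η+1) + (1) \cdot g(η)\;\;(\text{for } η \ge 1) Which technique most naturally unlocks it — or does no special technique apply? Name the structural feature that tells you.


Technique: the characteristic-root method — try a geometric ansatz r^η: constant coefficients turn the recurrence into one polynomial equation in r.


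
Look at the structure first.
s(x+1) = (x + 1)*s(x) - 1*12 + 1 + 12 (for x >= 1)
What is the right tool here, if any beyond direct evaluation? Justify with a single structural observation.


Best approach: a summation factor — the coefficient x + 1 drifts with the index, so no fixed root exists; normalizing by the cumulative product telescopes it.


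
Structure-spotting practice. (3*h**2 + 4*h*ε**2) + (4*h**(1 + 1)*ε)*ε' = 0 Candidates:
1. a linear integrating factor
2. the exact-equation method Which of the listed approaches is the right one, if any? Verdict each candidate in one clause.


Diagnosis: the exact-equation method — equality of cross partials is the green light — assemble the potential function term by term.
- a linear integrating factor: a nonlinear term in the unknown puts this outside the integrating-factor template.
- the exact-equation method: yes, a natural case for it.


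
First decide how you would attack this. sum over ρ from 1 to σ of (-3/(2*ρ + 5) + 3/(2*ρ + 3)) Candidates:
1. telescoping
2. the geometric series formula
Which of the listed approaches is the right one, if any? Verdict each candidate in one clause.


Best approach: telescoping — the summand is 3/(2*ρ + 3) minus the same expression shifted by one, so consecutive terms cancel in pairs.
- telescoping: applies; the problem has the shape this method handles.
- the geometric series formula: no single multiplier carries one term to the next throughout the sum.


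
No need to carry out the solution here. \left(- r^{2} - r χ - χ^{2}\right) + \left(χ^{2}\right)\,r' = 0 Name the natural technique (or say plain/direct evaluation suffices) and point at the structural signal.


Verdict: the homogeneous substitution — solved for the derivative, the right side is unchanged under scaling χ and r together — it depends only on the ratio r/χ, so substitute a single ratio variable.


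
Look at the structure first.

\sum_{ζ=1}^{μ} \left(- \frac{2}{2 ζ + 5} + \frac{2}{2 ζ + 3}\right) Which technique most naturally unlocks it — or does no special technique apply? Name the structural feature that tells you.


Diagnosis: telescoping — consecutive terms evaluate one function at adjacent indices (\frac{2}{2 ζ + 3} is its current value): one term's tail is the next term's head, so the chain collapses.


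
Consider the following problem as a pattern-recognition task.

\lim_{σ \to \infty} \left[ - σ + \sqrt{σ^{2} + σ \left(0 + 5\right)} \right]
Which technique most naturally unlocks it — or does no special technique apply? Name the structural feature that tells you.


Best approach: conjugate multiplication — the ∞ − ∞ radical form is the exact trigger for the conjugate maneuver.


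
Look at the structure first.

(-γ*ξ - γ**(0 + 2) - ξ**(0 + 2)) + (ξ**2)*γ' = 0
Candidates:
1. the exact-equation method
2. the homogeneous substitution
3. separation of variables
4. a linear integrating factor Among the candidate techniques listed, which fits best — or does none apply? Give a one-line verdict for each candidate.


Verdict: the homogeneous substitution — the slope's numerator and denominator share total degree; set v = γ/ξ and the equation drops to separable form.
- the exact-equation method — no potential function has this form as its differential, as written.
- the homogeneous substitution: a fit — the right tool for this form.
- separation of variables: the two dependences are entangled, not a clean product of one-variable pieces.
- a linear integrating factor — the unknown enters nonlinearly (through a power, a denominator, or a transcendental function), which the linear integrating-factor recipe cannot absorb as-is — any repair would come from a preliminary substitution, not the factor.


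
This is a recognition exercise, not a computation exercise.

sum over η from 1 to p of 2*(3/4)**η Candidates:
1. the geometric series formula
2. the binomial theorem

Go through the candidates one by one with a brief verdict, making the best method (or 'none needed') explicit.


Diagnosis: the geometric series formula — each summand is the previous one scaled by 3/4; that constant multiplier is itself the geometric structure.
- the geometric series formula — yes, a natural case for it.
- the binomial theorem: there is no sum-raised-to-a-power identity hiding in these terms.


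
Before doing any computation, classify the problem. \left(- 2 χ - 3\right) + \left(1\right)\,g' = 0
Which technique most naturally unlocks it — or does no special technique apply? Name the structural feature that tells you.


Verdict: no special technique — the slope is a function of χ alone, so integrate both sides directly.


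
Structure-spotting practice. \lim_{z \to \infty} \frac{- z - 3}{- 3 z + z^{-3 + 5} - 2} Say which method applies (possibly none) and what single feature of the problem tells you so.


Best approach: dominant-term comparison — divide through by the highest power of z; every lower-order term dies and the dominant terms decide the limit. l'Hôpital's at-infinity variant applies to the expression viewed as a single quotient; the leading-term comparison is the direct route.


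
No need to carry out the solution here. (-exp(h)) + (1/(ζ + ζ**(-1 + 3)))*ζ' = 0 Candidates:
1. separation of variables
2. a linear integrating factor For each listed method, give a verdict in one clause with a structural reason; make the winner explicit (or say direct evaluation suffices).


Technique: separation of variables — solved for the derivative, the right side splits multiplicatively into a function of each variable alone — divide and integrate each side. A Bernoulli rewrite would carry it as the equation stands — separating the variables needs no rearrangement either.
- separation of variables — applicable, and directly so.
- a linear integrating factor — a nonlinear term in the unknown puts this outside the integrating-factor template.
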